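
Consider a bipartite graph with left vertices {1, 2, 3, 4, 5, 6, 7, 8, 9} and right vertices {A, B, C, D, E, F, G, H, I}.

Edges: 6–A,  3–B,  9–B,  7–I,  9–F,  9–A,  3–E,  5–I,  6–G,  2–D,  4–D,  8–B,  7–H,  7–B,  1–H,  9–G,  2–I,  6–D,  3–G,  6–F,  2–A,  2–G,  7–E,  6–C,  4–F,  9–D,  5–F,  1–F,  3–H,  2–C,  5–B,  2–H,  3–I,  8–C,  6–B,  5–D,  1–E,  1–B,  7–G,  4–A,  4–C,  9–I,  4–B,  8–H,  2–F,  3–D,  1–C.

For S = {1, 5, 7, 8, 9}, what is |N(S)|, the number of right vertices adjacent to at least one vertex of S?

9

The union of neighbours of {1, 5, 7, 8, 9} is {A, B, C, D, E, F, G, H, I}, which has 9 elements.
Since |N(S)| = 9 ≥ |S| = 5, Hall's condition holds for this subset.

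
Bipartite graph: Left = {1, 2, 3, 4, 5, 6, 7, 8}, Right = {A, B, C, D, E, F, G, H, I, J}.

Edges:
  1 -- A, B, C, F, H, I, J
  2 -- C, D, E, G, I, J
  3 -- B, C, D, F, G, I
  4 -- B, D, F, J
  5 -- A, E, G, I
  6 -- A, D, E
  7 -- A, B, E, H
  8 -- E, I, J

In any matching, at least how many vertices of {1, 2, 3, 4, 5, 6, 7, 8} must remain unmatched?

For example, pair 1–A, 2–J, 3–G, 4–F, 5–I, 6–D, 7–B, 8–E.
This saturates every left vertex, so 8 is the maximum.
That matches 8 of the 8, leaving 0 unmatched; no matching can do better.

0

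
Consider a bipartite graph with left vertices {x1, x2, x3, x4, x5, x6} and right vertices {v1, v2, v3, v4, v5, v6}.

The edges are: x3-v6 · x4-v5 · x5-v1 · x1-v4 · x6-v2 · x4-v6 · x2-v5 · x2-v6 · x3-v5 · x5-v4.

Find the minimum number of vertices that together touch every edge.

5

A maximum matching has 5 edges (e.g. x1–v4, x2–v5, x3–v6, x5–v1, x6–v2).
By König's theorem the minimum vertex cover has the same size. One such cover is {x1, x5, x6, v5, v6}.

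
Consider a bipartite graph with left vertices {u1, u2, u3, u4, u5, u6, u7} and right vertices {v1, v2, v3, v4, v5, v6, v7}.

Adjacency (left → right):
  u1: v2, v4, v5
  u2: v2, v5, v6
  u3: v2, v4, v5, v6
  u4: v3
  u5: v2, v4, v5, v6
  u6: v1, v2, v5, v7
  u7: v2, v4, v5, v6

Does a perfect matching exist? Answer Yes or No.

No

The set {u1, u2, u3, u5, u7} has only 4 neighbours ({v2, v4, v5, v6}), so by Hall's theorem at most 6 of the 7 left vertices can be matched.
Hence no matching covers every left vertex.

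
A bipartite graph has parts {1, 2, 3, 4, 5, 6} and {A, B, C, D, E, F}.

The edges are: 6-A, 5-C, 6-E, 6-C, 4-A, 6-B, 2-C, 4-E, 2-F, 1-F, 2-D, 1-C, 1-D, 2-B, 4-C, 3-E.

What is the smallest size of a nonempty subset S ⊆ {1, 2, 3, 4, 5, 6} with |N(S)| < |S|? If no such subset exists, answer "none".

none

A matching saturating every left vertex exists, for instance 1→D, 2→F, 3→E, 4→A, 5→C, 6→B.
By Hall's marriage theorem, this means |N(S)| ≥ |S| for every subset S, so no violating subset exists.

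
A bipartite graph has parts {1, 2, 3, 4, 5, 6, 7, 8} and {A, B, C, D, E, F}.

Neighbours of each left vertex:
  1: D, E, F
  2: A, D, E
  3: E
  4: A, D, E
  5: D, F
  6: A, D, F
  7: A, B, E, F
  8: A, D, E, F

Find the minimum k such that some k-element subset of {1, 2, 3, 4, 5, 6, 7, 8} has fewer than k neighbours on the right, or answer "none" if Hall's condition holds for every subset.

Take S = {1, 2, 3, 4, 5}. Its neighbourhood is {A, D, E, F}, so |N(S)| = 4 < |S| = 5.
Every subset of size less than 5 has at least as many neighbours as members, so 5 is the minimum.

5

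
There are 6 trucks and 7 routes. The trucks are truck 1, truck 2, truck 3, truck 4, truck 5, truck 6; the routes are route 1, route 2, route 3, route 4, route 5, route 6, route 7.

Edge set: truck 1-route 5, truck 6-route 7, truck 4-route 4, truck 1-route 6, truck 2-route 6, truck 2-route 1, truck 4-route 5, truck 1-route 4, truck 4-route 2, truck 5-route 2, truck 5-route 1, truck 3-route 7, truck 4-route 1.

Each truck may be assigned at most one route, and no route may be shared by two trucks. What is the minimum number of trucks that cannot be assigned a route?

1

For example, pair truck 1–route 6, truck 2–route 1, truck 3–route 7, truck 4–route 4, truck 5–route 2.
The set {truck 3, truck 6} has only 1 neighbour ({route 7}), so by Hall's theorem at most 5 of the 6 trucks can be matched.
That matches 5 of the 6, leaving 1 unmatched; no matching can do better.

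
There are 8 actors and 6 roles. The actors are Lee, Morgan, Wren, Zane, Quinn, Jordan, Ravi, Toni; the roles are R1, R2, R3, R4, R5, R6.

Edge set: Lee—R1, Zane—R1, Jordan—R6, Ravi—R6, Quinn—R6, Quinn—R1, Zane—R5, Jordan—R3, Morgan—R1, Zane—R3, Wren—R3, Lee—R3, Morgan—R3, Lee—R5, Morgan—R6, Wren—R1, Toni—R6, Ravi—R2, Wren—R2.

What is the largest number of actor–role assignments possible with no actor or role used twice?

5

For example, pair Lee-R5, Morgan-R3, Wren-R2, Zane-R1, Quinn-R6.
The set {Lee, Morgan, Wren, Zane, Quinn, Jordan, Ravi, Toni} has only 5 neighbours ({R1, R2, R3, R5, R6}), so by Hall's theorem at most 5 of the 8 actors can be matched.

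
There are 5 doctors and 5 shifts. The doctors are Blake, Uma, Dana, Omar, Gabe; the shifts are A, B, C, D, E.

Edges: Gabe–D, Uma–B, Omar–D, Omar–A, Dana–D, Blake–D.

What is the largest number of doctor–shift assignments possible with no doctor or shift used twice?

A valid assignment of size 3: Blake-D, Uma-B, Omar-A.
The set {Blake, Dana, Gabe} has only 1 neighbour ({D}), so by Hall's theorem at most 3 of the 5 doctors can be matched.

3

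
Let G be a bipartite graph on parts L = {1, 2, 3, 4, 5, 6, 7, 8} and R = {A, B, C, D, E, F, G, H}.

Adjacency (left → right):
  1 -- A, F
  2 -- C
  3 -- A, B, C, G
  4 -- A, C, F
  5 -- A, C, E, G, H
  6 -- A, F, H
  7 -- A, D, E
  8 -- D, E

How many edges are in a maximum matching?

8

One maximum matching: 1-A, 2-C, 3-B, 4-F, 5-G, 6-H, 7-D, 8-E.
This saturates every left vertex, so 8 is the maximum.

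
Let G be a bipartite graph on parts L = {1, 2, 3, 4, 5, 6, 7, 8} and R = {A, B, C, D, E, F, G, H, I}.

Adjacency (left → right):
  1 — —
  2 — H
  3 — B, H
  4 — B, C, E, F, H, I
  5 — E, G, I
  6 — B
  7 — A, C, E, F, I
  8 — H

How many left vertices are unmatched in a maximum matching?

A valid assignment of size 5: 2→H, 3→B, 4→F, 5→E, 7→A.
The set {1, 2, 3, 6, 8} has only 2 neighbours ({B, H}), so by Hall's theorem at most 5 of the 8 left vertices can be matched.
That matches 5 of the 8, leaving 3 unmatched; no matching can do better.

3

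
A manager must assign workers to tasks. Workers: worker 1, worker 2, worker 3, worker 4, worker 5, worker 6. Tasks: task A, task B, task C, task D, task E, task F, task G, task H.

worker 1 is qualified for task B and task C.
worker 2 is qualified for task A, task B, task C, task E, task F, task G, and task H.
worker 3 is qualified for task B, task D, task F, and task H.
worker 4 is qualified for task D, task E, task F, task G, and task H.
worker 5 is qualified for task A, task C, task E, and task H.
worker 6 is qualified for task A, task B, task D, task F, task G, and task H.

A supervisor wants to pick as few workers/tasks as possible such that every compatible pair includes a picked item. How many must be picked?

6

{worker 1, worker 2, worker 3, worker 4, worker 5, worker 6} is a vertex cover of size 6: every edge has an endpoint in this set.
No smaller cover exists because worker 1–task B, worker 2–task F, worker 3–task H, worker 4–task D, worker 5–task E, worker 6–task A is a matching of size 6, and a cover must include an endpoint of each of these disjoint edges (König's theorem).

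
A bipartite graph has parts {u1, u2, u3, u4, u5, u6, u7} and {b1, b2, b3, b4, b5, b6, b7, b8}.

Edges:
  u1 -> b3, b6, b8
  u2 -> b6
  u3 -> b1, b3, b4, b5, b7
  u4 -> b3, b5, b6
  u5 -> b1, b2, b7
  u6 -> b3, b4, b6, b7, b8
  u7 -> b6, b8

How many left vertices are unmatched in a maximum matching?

For example, pair u1–b3, u2–b6, u3–b1, u4–b5, u5–b2, u6–b7, u7–b8.
All 7 left vertices are matched, so no larger matching exists.
That matches 7 of the 7, leaving 0 unmatched; no matching can do better.

0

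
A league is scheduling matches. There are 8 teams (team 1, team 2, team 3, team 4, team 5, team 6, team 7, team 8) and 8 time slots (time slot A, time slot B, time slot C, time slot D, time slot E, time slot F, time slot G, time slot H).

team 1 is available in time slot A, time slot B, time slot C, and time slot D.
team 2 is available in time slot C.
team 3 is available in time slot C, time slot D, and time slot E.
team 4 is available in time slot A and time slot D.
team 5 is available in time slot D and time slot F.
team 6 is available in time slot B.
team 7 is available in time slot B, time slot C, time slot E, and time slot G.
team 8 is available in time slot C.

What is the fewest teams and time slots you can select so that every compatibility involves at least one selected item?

7

The 7 edges team 1–time slot D, team 2–time slot C, team 3–time slot E, team 4–time slot A, team 5–time slot F, team 6–time slot B, team 7–time slot G form a matching, so any vertex cover needs at least 7 vertices (one per matched edge).
Conversely {team 1, team 3, team 4, team 5, team 6, team 7, time slot C} meets every edge and has exactly 7 vertices, so 7 is optimal.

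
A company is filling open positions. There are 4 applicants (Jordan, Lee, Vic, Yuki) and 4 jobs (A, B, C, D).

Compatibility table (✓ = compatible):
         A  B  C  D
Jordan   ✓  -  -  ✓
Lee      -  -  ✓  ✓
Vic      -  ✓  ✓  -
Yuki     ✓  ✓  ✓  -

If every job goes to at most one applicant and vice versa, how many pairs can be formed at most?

One maximum matching: Jordan–A, Lee–D, Vic–C, Yuki–B.
All 4 applicants are matched, so no larger matching exists.

4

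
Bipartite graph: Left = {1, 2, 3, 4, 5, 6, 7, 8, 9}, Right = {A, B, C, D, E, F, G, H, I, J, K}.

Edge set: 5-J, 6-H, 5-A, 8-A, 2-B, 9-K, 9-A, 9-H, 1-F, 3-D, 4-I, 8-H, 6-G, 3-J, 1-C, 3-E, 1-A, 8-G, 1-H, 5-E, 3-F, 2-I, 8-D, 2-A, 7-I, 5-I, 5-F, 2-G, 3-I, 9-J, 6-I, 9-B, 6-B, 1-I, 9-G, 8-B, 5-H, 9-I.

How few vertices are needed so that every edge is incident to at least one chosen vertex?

{1, 2, 3, 5, 6, 8, 9, I} is a vertex cover of size 8: every edge has an endpoint in this set.
No smaller cover exists because 1–H, 2–G, 3–E, 4–I, 5–A, 6–B, 8–D, 9–J is a matching of size 8, and a cover must include an endpoint of each of these disjoint edges (König's theorem).

8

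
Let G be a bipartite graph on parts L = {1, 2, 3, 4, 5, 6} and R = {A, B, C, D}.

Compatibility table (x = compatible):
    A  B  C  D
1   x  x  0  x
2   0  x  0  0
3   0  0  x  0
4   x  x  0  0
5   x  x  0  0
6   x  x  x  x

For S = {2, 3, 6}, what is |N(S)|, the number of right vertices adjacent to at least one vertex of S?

The union of neighbours of {2, 3, 6} is {A, B, C, D}, which has 4 elements.
Since |N(S)| = 4 ≥ |S| = 3, Hall's condition holds for this subset.

4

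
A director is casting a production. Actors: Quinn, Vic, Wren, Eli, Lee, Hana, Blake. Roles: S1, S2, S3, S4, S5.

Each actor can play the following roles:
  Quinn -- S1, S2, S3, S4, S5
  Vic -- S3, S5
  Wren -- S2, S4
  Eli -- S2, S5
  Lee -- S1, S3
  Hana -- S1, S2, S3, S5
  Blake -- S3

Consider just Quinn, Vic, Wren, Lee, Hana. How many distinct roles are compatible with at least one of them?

5

The union of neighbours of {Quinn, Vic, Wren, Lee, Hana} is {S1, S2, S3, S4, S5}, which has 5 elements.
Since |N(S)| = 5 ≥ |S| = 5, Hall's condition holds for this subset.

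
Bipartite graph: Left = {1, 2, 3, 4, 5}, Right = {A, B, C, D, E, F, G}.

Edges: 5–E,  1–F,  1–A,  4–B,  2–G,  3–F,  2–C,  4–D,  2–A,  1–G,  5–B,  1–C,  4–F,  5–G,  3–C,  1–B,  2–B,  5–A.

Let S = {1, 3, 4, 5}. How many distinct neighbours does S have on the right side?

The union of neighbours of {1, 3, 4, 5} is {A, B, C, D, E, F, G}, which has 7 elements.
Since |N(S)| = 7 ≥ |S| = 4, Hall's condition holds for this subset.

7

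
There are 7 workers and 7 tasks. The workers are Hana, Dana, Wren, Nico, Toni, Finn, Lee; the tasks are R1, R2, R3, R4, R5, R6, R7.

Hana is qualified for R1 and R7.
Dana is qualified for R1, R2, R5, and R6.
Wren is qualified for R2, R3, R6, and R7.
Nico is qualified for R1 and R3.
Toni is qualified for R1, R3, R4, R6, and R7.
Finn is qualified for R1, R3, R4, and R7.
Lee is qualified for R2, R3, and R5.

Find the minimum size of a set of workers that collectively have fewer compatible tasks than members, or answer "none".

A matching saturating every worker exists, for instance Hana→R7, Dana→R5, Wren→R2, Nico→R1, Toni→R6, Finn→R4, Lee→R3.
By Hall's marriage theorem, this means |N(S)| ≥ |S| for every subset S, so no violating subset exists.

none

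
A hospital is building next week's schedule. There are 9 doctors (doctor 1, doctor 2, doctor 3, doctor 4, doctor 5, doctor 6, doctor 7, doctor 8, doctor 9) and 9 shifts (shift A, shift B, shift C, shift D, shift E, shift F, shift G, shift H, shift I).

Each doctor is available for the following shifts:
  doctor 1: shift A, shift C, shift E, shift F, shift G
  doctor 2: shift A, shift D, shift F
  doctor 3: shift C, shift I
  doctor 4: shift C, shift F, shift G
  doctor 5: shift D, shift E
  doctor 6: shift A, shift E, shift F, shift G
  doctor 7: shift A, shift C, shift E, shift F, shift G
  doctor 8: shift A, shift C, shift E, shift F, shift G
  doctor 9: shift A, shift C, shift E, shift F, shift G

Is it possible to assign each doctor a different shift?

The set {doctor 1, doctor 2, doctor 4, doctor 5, doctor 6, doctor 7, doctor 8, doctor 9} has only 6 neighbours ({shift A, shift C, shift D, shift E, shift F, shift G}), so by Hall's theorem at most 7 of the 9 doctors can be matched.
Hence no matching covers every doctor.

No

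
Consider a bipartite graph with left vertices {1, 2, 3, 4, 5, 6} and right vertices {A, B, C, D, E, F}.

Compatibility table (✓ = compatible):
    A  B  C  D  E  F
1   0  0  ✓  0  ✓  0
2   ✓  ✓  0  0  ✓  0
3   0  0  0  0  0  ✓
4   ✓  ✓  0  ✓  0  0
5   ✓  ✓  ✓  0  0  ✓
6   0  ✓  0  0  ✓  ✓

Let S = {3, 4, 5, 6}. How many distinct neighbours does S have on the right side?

6

The union of neighbours of {3, 4, 5, 6} is {A, B, C, D, E, F}, which has 6 elements.
Since |N(S)| = 6 ≥ |S| = 4, Hall's condition holds for this subset.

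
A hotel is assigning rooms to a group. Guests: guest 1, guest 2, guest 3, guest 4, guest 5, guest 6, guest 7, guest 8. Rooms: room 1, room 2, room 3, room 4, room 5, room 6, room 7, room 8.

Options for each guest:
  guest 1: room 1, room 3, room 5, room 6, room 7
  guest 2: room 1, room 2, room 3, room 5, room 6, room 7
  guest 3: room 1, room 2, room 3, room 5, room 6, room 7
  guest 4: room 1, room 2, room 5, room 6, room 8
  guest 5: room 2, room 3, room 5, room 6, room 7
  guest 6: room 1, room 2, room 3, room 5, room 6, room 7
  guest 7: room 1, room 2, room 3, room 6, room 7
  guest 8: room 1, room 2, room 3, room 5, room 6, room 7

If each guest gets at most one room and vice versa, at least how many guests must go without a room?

A valid assignment of size 7: guest 1→room 1, guest 2→room 7, guest 3→room 6, guest 4→room 8, guest 5→room 5, guest 6→room 3, guest 7→room 2.
The set {guest 1, guest 2, guest 3, guest 5, guest 6, guest 7, guest 8} has only 6 neighbours ({room 1, room 2, room 3, room 5, room 6, room 7}), so by Hall's theorem at most 7 of the 8 guests can be matched.
That matches 7 of the 8, leaving 1 unmatched; no matching can do better.

1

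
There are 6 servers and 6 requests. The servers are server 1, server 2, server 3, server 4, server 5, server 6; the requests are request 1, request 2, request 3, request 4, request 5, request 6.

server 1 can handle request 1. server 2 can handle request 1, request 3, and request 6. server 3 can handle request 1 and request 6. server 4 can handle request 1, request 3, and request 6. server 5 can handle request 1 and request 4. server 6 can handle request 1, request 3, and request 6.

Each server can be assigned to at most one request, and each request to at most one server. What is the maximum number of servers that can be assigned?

A valid assignment of size 4: server 1-request 1, server 2-request 3, server 3-request 6, server 5-request 4.
The set {server 1, server 2, server 3, server 4, server 6} has only 3 neighbours ({request 1, request 3, request 6}), so by Hall's theorem at most 4 of the 6 servers can be matched.

4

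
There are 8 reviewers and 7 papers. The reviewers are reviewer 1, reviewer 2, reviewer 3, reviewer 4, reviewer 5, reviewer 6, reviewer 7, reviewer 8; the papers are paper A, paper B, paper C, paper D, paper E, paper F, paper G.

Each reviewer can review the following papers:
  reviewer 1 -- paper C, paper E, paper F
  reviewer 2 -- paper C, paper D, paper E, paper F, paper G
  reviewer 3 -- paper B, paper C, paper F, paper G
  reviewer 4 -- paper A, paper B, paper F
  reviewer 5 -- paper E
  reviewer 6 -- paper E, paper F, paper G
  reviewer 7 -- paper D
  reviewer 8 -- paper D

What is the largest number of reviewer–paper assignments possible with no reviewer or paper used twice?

7

A valid assignment of size 7: reviewer 1→paper C, reviewer 2→paper G, reviewer 3→paper B, reviewer 4→paper A, reviewer 5→paper E, reviewer 6→paper F, reviewer 7→paper D.
The set {reviewer 7, reviewer 8} has only 1 neighbour ({paper D}), so by Hall's theorem at most 7 of the 8 reviewers can be matched.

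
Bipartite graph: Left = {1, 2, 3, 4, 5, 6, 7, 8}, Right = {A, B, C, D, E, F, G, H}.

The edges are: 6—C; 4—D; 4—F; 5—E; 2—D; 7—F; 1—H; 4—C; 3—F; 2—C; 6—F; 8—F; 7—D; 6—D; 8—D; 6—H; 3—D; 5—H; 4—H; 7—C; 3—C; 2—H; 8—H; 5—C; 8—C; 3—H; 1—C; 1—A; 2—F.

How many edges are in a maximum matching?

A valid assignment of size 6: 1→A, 2→H, 3→D, 4→C, 5→E, 6→F.
The set {2, 3, 4, 6, 7, 8} has only 4 neighbours ({C, D, F, H}), so by Hall's theorem at most 6 of the 8 left vertices can be matched.

6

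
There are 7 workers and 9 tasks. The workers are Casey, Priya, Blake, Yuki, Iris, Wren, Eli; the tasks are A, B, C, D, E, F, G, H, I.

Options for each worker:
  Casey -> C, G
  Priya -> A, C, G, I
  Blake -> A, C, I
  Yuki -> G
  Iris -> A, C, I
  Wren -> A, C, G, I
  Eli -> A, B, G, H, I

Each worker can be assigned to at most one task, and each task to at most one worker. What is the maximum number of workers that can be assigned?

5

For example, pair Casey-C, Priya-I, Blake-A, Yuki-G, Eli-H.
The set {Casey, Priya, Blake, Yuki, Iris, Wren} has only 4 neighbours ({A, C, G, I}), so by Hall's theorem at most 5 of the 7 workers can be matched.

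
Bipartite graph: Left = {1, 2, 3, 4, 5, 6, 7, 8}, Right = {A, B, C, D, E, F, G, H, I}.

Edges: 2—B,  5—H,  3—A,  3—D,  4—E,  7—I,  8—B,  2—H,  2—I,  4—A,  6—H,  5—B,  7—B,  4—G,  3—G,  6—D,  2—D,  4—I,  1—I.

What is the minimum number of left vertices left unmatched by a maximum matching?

2

For example, pair 1–I, 2–B, 3–G, 4–E, 5–H, 6–D.
The set {1, 2, 5, 6, 7, 8} has only 4 neighbours ({B, D, H, I}), so by Hall's theorem at most 6 of the 8 left vertices can be matched.
That matches 6 of the 8, leaving 2 unmatched; no matching can do better.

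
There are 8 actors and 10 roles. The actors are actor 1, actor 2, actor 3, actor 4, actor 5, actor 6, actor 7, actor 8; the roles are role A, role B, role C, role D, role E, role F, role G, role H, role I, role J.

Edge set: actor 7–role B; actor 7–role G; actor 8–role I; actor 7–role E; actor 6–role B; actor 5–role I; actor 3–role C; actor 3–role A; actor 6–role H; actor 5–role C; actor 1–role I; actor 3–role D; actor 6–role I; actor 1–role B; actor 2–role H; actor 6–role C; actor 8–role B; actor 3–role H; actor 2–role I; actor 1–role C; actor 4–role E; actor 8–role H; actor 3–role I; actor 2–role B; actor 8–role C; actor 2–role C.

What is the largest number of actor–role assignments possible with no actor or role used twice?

One maximum matching: actor 1→role I, actor 2→role H, actor 3→role A, actor 4→role E, actor 5→role C, actor 6→role B, actor 7→role G.
The set {actor 1, actor 2, actor 5, actor 6, actor 8} has only 4 neighbours ({role B, role C, role H, role I}), so by Hall's theorem at most 7 of the 8 actors can be matched.

7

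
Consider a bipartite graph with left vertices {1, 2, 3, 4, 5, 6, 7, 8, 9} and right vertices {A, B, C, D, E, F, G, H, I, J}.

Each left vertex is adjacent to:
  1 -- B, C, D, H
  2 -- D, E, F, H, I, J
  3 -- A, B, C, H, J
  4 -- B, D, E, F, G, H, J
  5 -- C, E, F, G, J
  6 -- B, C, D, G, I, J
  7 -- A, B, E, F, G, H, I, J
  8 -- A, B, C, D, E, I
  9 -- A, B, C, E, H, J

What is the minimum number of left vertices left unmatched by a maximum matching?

One maximum matching: 1-C, 2-F, 3-A, 4-B, 5-G, 6-D, 7-H, 8-E, 9-J.
All 9 left vertices are matched, so no larger matching exists.
That matches 9 of the 9, leaving 0 unmatched; no matching can do better.

0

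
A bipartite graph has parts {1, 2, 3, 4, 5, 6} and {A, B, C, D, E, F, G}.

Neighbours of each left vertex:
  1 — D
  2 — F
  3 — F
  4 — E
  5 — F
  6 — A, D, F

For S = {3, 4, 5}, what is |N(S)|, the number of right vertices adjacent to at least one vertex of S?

The union of neighbours of {3, 4, 5} is {E, F}, which has 2 elements.
Since |N(S)| = 2 < |S| = 3, Hall's condition fails for this subset.

2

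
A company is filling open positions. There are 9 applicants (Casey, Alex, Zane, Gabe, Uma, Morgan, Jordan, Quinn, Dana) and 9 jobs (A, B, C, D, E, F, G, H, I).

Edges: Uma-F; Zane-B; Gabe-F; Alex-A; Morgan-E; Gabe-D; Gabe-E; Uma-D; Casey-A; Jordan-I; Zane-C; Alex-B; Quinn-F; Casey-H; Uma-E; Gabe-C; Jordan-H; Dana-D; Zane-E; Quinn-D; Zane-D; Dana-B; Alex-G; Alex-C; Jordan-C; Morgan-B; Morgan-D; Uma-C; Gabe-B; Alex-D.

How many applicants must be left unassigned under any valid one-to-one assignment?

1

A valid assignment of size 8: Casey-A, Alex-G, Zane-D, Gabe-E, Uma-C, Morgan-B, Jordan-H, Quinn-F.
The set {Zane, Gabe, Uma, Morgan, Quinn, Dana} has only 5 neighbours ({B, C, D, E, F}), so by Hall's theorem at most 8 of the 9 applicants can be matched.
That matches 8 of the 9, leaving 1 unmatched; no matching can do better.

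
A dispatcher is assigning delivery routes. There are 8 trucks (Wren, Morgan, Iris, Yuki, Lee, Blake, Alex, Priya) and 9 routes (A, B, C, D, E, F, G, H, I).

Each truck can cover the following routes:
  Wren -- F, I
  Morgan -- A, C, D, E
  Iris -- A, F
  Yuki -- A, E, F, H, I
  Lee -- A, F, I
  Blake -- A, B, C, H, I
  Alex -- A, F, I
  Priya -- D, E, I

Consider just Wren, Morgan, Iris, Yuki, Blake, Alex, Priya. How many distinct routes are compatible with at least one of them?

The union of neighbours of {Wren, Morgan, Iris, Yuki, Blake, Alex, Priya} is {A, B, C, D, E, F, H, I}, which has 8 elements.
Since |N(S)| = 8 ≥ |S| = 7, Hall's condition holds for this subset.

8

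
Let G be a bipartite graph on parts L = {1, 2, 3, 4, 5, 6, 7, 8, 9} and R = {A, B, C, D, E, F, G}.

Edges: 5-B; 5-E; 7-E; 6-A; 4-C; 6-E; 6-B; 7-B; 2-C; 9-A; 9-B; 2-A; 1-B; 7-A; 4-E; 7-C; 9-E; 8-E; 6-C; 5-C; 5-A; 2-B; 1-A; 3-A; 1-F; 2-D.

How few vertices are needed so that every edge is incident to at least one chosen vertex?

6

The 6 edges 1–F, 2–D, 3–A, 4–C, 5–E, 6–B form a matching, so any vertex cover needs at least 6 vertices (one per matched edge).
Conversely {1, 2, A, B, C, E} meets every edge and has exactly 6 vertices, so 6 is optimal.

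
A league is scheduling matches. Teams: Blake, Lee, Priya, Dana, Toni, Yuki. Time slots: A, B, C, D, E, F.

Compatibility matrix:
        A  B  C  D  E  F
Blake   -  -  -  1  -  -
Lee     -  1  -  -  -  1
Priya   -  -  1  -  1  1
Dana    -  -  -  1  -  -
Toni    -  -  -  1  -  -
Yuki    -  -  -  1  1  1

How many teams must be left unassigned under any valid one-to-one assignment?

2

A valid assignment of size 4: Blake→D, Lee→B, Priya→C, Yuki→E.
The set {Blake, Dana, Toni} has only 1 neighbour ({D}), so by Hall's theorem at most 4 of the 6 teams can be matched.
That matches 4 of the 6, leaving 2 unmatched; no matching can do better.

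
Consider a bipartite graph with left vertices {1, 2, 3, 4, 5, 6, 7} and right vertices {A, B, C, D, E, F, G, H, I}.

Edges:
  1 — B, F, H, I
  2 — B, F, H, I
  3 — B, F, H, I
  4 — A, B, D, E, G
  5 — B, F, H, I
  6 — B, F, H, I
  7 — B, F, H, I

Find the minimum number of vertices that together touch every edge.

The 5 edges 1–I, 2–H, 3–F, 4–G, 5–B form a matching, so any vertex cover needs at least 5 vertices (one per matched edge).
Conversely {4, B, F, H, I} meets every edge and has exactly 5 vertices, so 5 is optimal.

5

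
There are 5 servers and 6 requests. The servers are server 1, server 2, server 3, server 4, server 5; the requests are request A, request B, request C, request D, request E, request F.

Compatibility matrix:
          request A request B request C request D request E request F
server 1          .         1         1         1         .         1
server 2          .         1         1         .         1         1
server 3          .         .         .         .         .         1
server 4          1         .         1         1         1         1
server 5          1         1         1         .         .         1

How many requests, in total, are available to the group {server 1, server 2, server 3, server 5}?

The union of neighbours of {server 1, server 2, server 3, server 5} is {request A, request B, request C, request D, request E, request F}, which has 6 elements.
Since |N(S)| = 6 ≥ |S| = 4, Hall's condition holds for this subset.

6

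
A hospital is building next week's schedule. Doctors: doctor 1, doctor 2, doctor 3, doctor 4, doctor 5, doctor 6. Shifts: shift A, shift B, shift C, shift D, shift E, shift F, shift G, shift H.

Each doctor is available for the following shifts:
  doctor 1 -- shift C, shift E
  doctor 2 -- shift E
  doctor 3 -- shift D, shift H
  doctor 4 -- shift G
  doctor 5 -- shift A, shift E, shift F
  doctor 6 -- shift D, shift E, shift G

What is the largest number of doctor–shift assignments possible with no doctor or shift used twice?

For example, pair doctor 1→shift C, doctor 2→shift E, doctor 3→shift H, doctor 4→shift G, doctor 5→shift A, doctor 6→shift D.
All 6 doctors are matched, so no larger matching exists.

6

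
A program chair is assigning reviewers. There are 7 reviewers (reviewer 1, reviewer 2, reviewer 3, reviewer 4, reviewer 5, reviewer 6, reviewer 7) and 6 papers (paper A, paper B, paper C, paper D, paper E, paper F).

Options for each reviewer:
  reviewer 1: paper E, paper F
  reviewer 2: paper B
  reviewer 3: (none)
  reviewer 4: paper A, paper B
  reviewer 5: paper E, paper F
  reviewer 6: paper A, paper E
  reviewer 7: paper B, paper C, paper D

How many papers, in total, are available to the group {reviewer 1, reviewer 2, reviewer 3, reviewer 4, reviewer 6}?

4

The union of neighbours of {reviewer 1, reviewer 2, reviewer 3, reviewer 4, reviewer 6} is {paper A, paper B, paper E, paper F}, which has 4 elements.
Since |N(S)| = 4 < |S| = 5, Hall's condition fails for this subset.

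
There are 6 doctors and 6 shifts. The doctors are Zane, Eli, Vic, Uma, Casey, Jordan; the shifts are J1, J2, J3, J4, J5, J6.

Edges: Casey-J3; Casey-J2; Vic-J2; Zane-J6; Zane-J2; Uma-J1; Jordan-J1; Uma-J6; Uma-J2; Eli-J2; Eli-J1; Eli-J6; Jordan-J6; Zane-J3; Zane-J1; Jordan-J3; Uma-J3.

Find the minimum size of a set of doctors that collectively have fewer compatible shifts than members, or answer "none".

Take S = {Zane, Eli, Vic, Uma, Casey}. Its neighbourhood is {J1, J2, J3, J6}, so |N(S)| = 4 < |S| = 5.
Every subset of size less than 5 has at least as many neighbours as members, so 5 is the minimum.

5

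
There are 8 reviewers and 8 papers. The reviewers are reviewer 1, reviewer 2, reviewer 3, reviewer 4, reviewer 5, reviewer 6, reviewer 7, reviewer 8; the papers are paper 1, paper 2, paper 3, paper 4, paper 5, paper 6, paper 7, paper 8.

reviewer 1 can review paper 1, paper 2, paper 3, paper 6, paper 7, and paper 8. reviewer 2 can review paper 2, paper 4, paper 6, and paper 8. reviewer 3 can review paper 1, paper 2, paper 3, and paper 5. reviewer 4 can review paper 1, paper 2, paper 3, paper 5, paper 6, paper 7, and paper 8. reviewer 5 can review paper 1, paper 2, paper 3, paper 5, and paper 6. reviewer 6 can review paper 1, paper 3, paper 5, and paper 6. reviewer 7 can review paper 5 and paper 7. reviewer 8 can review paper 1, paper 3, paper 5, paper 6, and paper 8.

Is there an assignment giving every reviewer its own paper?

One maximum matching: reviewer 1-paper 8, reviewer 2-paper 4, reviewer 3-paper 2, reviewer 4-paper 5, reviewer 5-paper 3, reviewer 6-paper 1, reviewer 7-paper 7, reviewer 8-paper 6.
All 8 reviewers are covered.

Yes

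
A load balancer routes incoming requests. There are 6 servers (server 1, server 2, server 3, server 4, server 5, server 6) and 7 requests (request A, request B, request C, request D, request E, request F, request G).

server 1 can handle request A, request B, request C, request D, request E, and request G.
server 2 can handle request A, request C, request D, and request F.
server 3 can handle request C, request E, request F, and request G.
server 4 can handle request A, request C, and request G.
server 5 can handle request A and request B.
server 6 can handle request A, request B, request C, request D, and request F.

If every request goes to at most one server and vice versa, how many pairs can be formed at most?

6

A valid assignment of size 6: server 1-request G, server 2-request A, server 3-request E, server 4-request C, server 5-request B, server 6-request F.
All 6 servers are matched, so no larger matching exists.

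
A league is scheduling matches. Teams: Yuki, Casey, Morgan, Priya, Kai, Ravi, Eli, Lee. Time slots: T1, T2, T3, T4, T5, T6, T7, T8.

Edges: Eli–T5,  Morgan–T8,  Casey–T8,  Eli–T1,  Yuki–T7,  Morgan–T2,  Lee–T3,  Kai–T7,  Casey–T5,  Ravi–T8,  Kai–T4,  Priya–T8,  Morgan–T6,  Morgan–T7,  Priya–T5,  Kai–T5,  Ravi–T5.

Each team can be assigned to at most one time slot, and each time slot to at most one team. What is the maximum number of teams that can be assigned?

7

A valid assignment of size 7: Yuki-T7, Casey-T5, Morgan-T6, Priya-T8, Kai-T4, Eli-T1, Lee-T3.
The set {Casey, Priya, Ravi} has only 2 neighbours ({T5, T8}), so by Hall's theorem at most 7 of the 8 teams can be matched.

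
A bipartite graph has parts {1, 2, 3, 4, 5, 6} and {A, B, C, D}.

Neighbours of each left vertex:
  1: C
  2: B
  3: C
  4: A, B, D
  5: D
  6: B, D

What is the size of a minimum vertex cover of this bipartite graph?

A maximum matching has 4 edges (e.g. 1–C, 2–B, 4–A, 5–D).
By König's theorem the minimum vertex cover has the same size. One such cover is {4, B, C, D}.

4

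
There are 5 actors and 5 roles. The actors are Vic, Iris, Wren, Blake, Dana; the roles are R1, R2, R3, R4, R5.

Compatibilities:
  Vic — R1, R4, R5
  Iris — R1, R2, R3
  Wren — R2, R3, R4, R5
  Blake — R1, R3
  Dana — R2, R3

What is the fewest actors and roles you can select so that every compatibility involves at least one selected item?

A maximum matching has 5 edges (e.g. Vic–R4, Iris–R2, Wren–R5, Blake–R1, Dana–R3).
By König's theorem the minimum vertex cover has the same size. One such cover is {Vic, Iris, Wren, Blake, Dana}.

5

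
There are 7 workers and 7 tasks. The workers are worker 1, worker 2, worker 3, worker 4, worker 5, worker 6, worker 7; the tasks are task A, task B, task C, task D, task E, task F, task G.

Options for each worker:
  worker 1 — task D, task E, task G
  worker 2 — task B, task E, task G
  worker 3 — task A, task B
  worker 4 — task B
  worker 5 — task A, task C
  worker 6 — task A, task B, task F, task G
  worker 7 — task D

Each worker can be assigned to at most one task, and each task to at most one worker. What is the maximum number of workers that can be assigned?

7

A valid assignment of size 7: worker 1-task E, worker 2-task G, worker 3-task A, worker 4-task B, worker 5-task C, worker 6-task F, worker 7-task D.
All 7 workers are matched, so no larger matching exists.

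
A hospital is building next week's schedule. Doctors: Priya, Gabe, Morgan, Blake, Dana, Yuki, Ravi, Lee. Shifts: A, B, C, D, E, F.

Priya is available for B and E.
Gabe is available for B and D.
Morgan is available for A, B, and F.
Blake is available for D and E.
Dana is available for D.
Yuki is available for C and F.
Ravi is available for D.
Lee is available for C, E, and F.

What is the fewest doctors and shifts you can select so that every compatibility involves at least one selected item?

A maximum matching has 6 edges (e.g. Priya–B, Gabe–D, Morgan–A, Blake–E, Yuki–F, Lee–C).
By König's theorem the minimum vertex cover has the same size. One such cover is {Morgan, Yuki, Lee, B, D, E}.

6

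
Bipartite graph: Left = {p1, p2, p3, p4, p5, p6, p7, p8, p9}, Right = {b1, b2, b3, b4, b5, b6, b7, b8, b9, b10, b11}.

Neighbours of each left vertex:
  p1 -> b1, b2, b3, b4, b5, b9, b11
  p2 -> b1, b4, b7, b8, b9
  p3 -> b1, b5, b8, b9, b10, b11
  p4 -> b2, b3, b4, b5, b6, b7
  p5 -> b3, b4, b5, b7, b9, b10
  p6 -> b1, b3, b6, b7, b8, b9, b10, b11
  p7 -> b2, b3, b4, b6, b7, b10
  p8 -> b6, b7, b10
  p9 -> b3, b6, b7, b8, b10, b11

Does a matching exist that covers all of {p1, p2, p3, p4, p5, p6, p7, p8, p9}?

For example, pair p1–b11, p2–b9, p3–b1, p4–b5, p5–b4, p6–b8, p7–b6, p8–b10, p9–b7.
Every left vertex is matched, so this matching saturates all of them.

Yes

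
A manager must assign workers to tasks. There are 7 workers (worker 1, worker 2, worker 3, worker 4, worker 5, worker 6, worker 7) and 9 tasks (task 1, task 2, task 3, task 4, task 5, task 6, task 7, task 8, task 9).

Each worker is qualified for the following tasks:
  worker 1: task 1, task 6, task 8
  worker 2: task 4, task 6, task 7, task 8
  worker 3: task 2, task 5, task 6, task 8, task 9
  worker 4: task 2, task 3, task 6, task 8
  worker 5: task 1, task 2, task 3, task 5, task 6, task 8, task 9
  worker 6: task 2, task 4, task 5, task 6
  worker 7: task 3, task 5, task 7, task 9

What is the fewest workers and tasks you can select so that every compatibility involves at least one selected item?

7

A maximum matching has 7 edges (e.g. worker 1–task 1, worker 2–task 6, worker 3–task 8, worker 4–task 2, worker 5–task 9, worker 6–task 5, worker 7–task 7).
By König's theorem the minimum vertex cover has the same size. One such cover is {worker 1, worker 2, worker 3, worker 4, worker 5, worker 6, worker 7}.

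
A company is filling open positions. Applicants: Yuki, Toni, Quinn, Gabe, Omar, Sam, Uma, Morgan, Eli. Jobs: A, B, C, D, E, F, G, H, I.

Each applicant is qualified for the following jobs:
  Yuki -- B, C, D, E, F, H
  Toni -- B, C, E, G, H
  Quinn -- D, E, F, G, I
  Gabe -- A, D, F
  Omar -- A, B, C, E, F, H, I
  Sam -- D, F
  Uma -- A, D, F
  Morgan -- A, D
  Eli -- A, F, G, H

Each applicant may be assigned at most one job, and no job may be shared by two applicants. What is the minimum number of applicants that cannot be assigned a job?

One maximum matching: Yuki–B, Toni–E, Quinn–I, Gabe–A, Omar–H, Sam–D, Uma–F, Eli–G.
The set {Gabe, Sam, Uma, Morgan} has only 3 neighbours ({A, D, F}), so by Hall's theorem at most 8 of the 9 applicants can be matched.
That matches 8 of the 9, leaving 1 unmatched; no matching can do better.

1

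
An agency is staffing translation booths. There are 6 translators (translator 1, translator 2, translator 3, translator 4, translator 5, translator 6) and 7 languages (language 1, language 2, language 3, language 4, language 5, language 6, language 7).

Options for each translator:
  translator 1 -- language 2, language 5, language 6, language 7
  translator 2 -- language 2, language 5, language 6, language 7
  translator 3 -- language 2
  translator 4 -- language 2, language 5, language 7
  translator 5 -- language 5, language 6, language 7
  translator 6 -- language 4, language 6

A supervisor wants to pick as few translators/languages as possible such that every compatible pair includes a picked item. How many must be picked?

5

A maximum matching has 5 edges (e.g. translator 1–language 5, translator 2–language 6, translator 3–language 2, translator 4–language 7, translator 6–language 4).
By König's theorem the minimum vertex cover has the same size. One such cover is {translator 6, language 2, language 5, language 6, language 7}.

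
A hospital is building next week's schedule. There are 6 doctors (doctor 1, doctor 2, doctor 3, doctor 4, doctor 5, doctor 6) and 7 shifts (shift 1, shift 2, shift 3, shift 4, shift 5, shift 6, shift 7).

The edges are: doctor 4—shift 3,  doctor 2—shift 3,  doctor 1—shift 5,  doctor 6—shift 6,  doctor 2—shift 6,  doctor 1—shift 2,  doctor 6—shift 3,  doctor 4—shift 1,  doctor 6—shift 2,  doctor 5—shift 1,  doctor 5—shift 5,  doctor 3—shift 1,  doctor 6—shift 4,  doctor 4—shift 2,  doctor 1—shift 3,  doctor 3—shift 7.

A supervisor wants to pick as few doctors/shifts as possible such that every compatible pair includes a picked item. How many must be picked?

The 6 edges doctor 1–shift 5, doctor 2–shift 3, doctor 3–shift 7, doctor 4–shift 2, doctor 5–shift 1, doctor 6–shift 6 form a matching, so any vertex cover needs at least 6 vertices (one per matched edge).
Conversely {doctor 1, doctor 2, doctor 3, doctor 4, doctor 5, doctor 6} meets every edge and has exactly 6 vertices, so 6 is optimal.

6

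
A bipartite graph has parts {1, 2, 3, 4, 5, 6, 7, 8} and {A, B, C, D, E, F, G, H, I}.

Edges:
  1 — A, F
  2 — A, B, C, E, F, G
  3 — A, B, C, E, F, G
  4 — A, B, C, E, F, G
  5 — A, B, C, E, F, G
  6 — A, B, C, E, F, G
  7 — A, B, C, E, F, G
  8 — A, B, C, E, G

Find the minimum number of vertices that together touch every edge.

6

The 6 edges 1–F, 2–C, 3–B, 4–E, 5–A, 6–G form a matching, so any vertex cover needs at least 6 vertices (one per matched edge).
Conversely {A, B, C, E, F, G} meets every edge and has exactly 6 vertices, so 6 is optimal.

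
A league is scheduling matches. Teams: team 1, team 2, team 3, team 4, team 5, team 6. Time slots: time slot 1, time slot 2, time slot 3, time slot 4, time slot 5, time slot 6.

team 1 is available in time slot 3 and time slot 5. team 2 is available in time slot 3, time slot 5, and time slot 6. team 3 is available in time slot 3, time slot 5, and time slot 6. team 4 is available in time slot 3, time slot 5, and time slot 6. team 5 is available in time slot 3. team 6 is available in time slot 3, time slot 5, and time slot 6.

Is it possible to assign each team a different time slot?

The set {team 1, team 2, team 3, team 4, team 5, team 6} has only 3 neighbours ({time slot 3, time slot 5, time slot 6}), so by Hall's theorem at most 3 of the 6 teams can be matched.
Hence no matching covers every team.

No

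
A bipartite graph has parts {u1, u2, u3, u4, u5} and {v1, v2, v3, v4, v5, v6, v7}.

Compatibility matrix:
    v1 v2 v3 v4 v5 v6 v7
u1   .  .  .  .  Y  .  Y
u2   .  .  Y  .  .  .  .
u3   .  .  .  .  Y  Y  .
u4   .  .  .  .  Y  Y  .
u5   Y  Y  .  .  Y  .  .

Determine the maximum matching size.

A valid assignment of size 5: u1→v7, u2→v3, u3→v5, u4→v6, u5→v2.
All 5 left vertices are matched, so no larger matching exists.

5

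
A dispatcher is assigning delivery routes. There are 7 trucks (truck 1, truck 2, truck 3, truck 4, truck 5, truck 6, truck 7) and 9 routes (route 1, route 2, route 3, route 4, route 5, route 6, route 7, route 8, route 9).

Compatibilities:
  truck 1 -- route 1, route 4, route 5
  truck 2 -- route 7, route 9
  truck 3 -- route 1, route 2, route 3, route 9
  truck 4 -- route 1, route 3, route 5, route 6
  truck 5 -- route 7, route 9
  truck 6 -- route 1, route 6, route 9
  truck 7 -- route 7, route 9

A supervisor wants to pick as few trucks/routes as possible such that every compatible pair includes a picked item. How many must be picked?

6

{truck 1, truck 3, truck 4, truck 6, route 7, route 9} is a vertex cover of size 6: every edge has an endpoint in this set.
No smaller cover exists because truck 1–route 4, truck 2–route 9, truck 3–route 2, truck 4–route 3, truck 5–route 7, truck 6–route 6 is a matching of size 6, and a cover must include an endpoint of each of these disjoint edges (König's theorem).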